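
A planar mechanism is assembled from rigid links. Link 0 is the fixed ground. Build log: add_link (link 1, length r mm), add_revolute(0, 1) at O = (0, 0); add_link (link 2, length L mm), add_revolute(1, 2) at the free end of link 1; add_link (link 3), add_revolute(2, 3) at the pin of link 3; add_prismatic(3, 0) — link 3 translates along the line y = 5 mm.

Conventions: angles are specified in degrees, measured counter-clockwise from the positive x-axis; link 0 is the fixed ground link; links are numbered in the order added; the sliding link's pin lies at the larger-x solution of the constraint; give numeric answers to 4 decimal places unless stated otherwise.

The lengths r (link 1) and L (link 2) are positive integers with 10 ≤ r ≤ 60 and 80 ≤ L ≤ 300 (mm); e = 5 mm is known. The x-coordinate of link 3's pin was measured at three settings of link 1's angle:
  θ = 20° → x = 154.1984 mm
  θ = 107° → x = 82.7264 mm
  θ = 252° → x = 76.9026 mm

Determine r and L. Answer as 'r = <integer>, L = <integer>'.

constraint per measurement: (x − r cos θ)² + (r sin θ − e)² = L²
subtracting the θ₁ and θ₂ equations cancels the r² and L² terms:
r = (x₁² − x₂²) / (2[(x₁cos θ₁ + e sin θ₁) − (x₂cos θ₂ + e sin θ₂)]) = 51.0000 → r = 51
L² = (x₁ − r cos θ₁)² + (r sin θ₁ − e)² = 11449.0082 → L = 107.0000 → L = 107
check at θ₃=252°: x = 76.9026 (printed 76.9026) ✓

r = 51, L = 107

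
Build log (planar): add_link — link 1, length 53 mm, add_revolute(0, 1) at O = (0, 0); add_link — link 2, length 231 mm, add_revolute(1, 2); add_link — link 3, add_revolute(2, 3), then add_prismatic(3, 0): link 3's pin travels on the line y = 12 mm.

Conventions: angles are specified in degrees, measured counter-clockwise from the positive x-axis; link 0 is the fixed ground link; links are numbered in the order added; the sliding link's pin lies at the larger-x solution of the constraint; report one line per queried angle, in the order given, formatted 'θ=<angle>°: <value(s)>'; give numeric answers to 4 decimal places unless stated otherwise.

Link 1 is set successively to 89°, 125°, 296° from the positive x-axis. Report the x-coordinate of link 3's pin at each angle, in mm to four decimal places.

geometry: r = 53 mm, L = 231 mm, e = 12 mm
θ=89°: crank pin P = (r cos θ, r sin θ) = (0.924978, 52.991928)
θ=89°: h = r sin θ − e = 52.991928 − 12 = 40.991928
θ=89°: x = r cos θ + √(L² − h²) = 0.924978 + 227.333812 = 228.258789
θ=125°: crank pin P = (r cos θ, r sin θ) = (-30.399551, 43.415058)
θ=125°: h = r sin θ − e = 43.415058 − 12 = 31.415058
θ=125°: x = r cos θ + √(L² − h²) = -30.399551 + 228.853871 = 198.454320
θ=296°: crank pin P = (r cos θ, r sin θ) = (23.233671, -47.636084)
θ=296°: h = r sin θ − e = -47.636084 − 12 = -59.636084
θ=296°: x = r cos θ + √(L² − h²) = 23.233671 + 223.169302 = 246.402973

θ=89°: 228.2588
θ=125°: 198.4543
θ=296°: 246.4030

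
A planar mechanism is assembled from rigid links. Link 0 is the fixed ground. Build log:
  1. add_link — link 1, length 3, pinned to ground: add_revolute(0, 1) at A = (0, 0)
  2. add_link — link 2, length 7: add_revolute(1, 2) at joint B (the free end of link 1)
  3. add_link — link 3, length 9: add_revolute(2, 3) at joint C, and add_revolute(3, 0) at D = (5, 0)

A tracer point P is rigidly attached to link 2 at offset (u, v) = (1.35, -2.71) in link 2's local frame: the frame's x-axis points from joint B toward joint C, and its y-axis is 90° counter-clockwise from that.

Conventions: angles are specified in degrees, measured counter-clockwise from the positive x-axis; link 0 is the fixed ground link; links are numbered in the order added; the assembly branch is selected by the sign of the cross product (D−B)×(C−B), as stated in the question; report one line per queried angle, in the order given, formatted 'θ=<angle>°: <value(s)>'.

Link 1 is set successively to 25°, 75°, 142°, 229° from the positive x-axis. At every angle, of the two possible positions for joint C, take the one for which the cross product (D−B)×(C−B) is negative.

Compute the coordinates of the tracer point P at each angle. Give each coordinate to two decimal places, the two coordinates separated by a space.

A=(0,0), D=(5.00,0)
θ=25°: B = A + 3.00·(cos25°, sin25°) = (2.7189, 1.2679)
θ=25°: |BD| = 2.6097
θ=25°: circle(B,7.00) ∩ circle(D,9.00): a=-4.8260, h=5.0705
θ=25°:   candidates: C₊=(0.9640,8.0443) cross=13.233; C₋=(-3.9626,-0.8195) cross=-13.233
θ=25°:   branch - wants cross < 0 → take C=(-3.9626,-0.8195) (cross=-13.233)
θ=25°: ex = (C−B)/|BC| = (-0.9545,-0.2982); ey = (0.2982,-0.9545)
θ=25°: P = B + 1.35·ex + -2.71·ey = (0.6222,3.4520)
θ=75°: B = A + 3.00·(cos75°, sin75°) = (0.7765, 2.8978)
θ=75°: |BD| = 5.1221
θ=75°: circle(B,7.00) ∩ circle(D,9.00): a=-0.5627, h=6.9773
θ=75°:   candidates: C₊=(4.2598,8.9695) cross=35.738; C₋=(-3.6350,-2.5372) cross=-35.738
θ=75°:   branch - wants cross < 0 → take C=(-3.6350,-2.5372) (cross=-35.738)
θ=75°: ex = (C−B)/|BC| = (-0.6302,-0.7764); ey = (0.7764,-0.6302)
θ=75°: P = B + 1.35·ex + -2.71·ey = (-2.1784,3.5574)
θ=142°: B = A + 3.00·(cos142°, sin142°) = (-2.3640, 1.8470)
θ=142°: |BD| = 7.5921
θ=142°: circle(B,7.00) ∩ circle(D,9.00): a=1.6886, h=6.7933
θ=142°:   candidates: C₊=(0.9265,8.0254) cross=51.575; C₋=(-2.3788,-5.1530) cross=-51.575
θ=142°:   branch - wants cross < 0 → take C=(-2.3788,-5.1530) (cross=-51.575)
θ=142°: ex = (C−B)/|BC| = (-0.0021,-1.0000); ey = (1.0000,-0.0021)
θ=142°: P = B + 1.35·ex + -2.71·ey = (-5.0769,0.5027)
θ=229°: B = A + 3.00·(cos229°, sin229°) = (-1.9682, -2.2641)
θ=229°: |BD| = 7.3268
θ=229°: circle(B,7.00) ∩ circle(D,9.00): a=1.4796, h=6.8418
θ=229°:   candidates: C₊=(-2.6752,4.7001) cross=50.129; C₋=(1.5533,-8.3139) cross=-50.129
θ=229°:   branch - wants cross < 0 → take C=(1.5533,-8.3139) (cross=-50.129)
θ=229°: ex = (C−B)/|BC| = (0.5031,-0.8642); ey = (0.8642,0.5031)
θ=229°: P = B + 1.35·ex + -2.71·ey = (-3.6311,-4.7942)

θ=25°: 0.62 3.45
θ=75°: -2.18 3.56
θ=142°: -5.08 0.50
θ=229°: -3.63 -4.79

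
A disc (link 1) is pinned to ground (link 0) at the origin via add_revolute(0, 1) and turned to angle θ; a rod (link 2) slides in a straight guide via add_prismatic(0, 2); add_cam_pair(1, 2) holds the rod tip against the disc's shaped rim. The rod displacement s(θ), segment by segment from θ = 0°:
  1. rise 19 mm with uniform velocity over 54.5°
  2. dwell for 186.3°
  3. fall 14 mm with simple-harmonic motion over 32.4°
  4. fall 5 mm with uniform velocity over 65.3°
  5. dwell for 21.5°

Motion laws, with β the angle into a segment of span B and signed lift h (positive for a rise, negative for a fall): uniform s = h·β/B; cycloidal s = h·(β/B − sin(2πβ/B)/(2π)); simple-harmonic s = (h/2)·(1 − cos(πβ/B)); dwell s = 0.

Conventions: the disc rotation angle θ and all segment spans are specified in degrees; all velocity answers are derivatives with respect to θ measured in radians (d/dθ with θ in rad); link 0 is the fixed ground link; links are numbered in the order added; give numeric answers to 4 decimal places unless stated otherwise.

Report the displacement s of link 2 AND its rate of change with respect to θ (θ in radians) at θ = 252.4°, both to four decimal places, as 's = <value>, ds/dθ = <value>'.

segment 1 (0° to 54.5°, uniform, h = 19) is passed completely: s = 0.0000 + (19) = 19.0000
segment 2 (54.5° to 240.8°, dwell): s unchanged at 19.0000
θ = 252.4° falls in segment 3 (240.8° to 273.2°, simple-harmonic, h = -14): β = 252.4 − 240.8 = 11.6°, B = 32.4°; Δs = -14/2·(1 − cos(π·0.3580)) = -3.9803; s = 19.0000 − 3.9803 = 15.0197
velocity in seg [240.8°–273.2°] (simple-harmonic), θ in radians: β = 11.6° = 0.2025 rad, B = 32.4° = 0.5655 rad; ds/dθ = (πh/(2B)) sin(πβ/B) = (π·(-14)/(2·0.5655)) sin(π·0.3580) = -35.084289 mm/rad

s = 15.0197, ds/dθ = -35.0843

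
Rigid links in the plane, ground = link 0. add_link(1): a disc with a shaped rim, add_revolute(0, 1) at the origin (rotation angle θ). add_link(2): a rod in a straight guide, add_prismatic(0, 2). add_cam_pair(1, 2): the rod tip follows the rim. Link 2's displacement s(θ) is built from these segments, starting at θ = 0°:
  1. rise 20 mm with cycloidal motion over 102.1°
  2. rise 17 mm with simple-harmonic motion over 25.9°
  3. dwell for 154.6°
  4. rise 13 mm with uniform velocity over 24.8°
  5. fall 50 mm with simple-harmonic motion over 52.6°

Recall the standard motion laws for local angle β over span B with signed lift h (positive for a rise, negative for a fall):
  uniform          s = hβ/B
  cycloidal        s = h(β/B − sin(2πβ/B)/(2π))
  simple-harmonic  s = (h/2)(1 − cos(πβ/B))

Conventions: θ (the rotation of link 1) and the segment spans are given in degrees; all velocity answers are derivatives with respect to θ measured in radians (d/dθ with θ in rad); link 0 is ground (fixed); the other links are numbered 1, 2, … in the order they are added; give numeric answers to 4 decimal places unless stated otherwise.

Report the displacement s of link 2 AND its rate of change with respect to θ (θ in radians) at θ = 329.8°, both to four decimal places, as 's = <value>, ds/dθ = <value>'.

segment 1 (0° to 102.1°, cycloidal, h = 20) is passed completely: s = 0.0000 + (20) = 20.0000
segment 2 (102.1° to 128°, simple-harmonic, h = 17) is passed completely: s = 20.0000 + (17) = 37.0000
segment 3 (128° to 282.6°, dwell): s unchanged at 37.0000
segment 4 (282.6° to 307.4°, uniform, h = 13) is passed completely: s = 37.0000 + (13) = 50.0000
θ = 329.8° falls in segment 5 (307.4° to 360°, simple-harmonic, h = -50): β = 329.8 − 307.4 = 22.4°, B = 52.6°; Δs = -50/2·(1 − cos(π·0.4259)) = -19.2292; s = 50.0000 − 19.2292 = 30.7708
velocity in seg [307.4°–360°] (simple-harmonic), θ in radians: β = 22.4° = 0.3910 rad, B = 52.6° = 0.9180 rad; ds/dθ = (πh/(2B)) sin(πβ/B) = (π·(-50)/(2·0.9180)) sin(π·0.4259) = -83.240917 mm/rad

s = 30.7708, ds/dθ = -83.2409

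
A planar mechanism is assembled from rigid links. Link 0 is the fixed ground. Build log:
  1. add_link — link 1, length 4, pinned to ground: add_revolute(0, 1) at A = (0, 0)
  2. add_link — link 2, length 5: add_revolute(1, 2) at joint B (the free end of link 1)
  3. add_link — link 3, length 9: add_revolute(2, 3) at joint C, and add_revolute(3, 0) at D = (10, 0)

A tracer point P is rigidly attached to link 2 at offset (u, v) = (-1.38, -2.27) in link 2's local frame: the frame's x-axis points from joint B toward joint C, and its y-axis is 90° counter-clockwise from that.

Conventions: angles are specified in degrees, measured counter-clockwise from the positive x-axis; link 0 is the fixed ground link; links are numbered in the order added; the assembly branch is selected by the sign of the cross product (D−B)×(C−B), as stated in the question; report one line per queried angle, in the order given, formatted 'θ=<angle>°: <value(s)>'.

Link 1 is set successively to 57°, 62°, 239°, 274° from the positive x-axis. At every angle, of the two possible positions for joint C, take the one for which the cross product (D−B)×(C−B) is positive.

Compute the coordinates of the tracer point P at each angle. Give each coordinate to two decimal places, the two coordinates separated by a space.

A=(0,0), D=(10.00,0)
θ=57°: B = A + 4.00·(cos57°, sin57°) = (2.1786, 3.3547)
θ=57°: |BD| = 8.5105
θ=57°: circle(B,5.00) ∩ circle(D,9.00): a=0.9652, h=4.9060
θ=57°:   candidates: C₊=(4.9994,7.4829) cross=41.752; C₋=(1.1318,-1.5345) cross=-41.752
θ=57°:   branch + wants cross > 0 → take C=(4.9994,7.4829) (cross=41.752)
θ=57°: ex = (C−B)/|BC| = (0.5642,0.8257); ey = (-0.8257,0.5642)
θ=57°: P = B + -1.38·ex + -2.27·ey = (3.2742,0.9346)
θ=62°: B = A + 4.00·(cos62°, sin62°) = (1.8779, 3.5318)
θ=62°: |BD| = 8.8568
θ=62°: circle(B,5.00) ∩ circle(D,9.00): a=1.2670, h=4.8368
θ=62°:   candidates: C₊=(4.9685,7.4622) cross=42.839; C₋=(1.1110,-1.4090) cross=-42.839
θ=62°:   branch + wants cross > 0 → take C=(4.9685,7.4622) (cross=42.839)
θ=62°: ex = (C−B)/|BC| = (0.6181,0.7861); ey = (-0.7861,0.6181)
θ=62°: P = B + -1.38·ex + -2.27·ey = (2.8093,1.0439)
θ=239°: B = A + 4.00·(cos239°, sin239°) = (-2.0602, -3.4287)
θ=239°: |BD| = 12.5381
θ=239°: circle(B,5.00) ∩ circle(D,9.00): a=4.0358, h=2.9516
θ=239°:   candidates: C₊=(1.0147,0.5141) cross=37.008; C₋=(2.6290,-5.1641) cross=-37.008
θ=239°:   branch + wants cross > 0 → take C=(1.0147,0.5141) (cross=37.008)
θ=239°: ex = (C−B)/|BC| = (0.6150,0.7886); ey = (-0.7886,0.6150)
θ=239°: P = B + -1.38·ex + -2.27·ey = (-1.1188,-5.9129)
θ=274°: B = A + 4.00·(cos274°, sin274°) = (0.2790, -3.9903)
θ=274°: |BD| = 10.5081
θ=274°: circle(B,5.00) ∩ circle(D,9.00): a=2.5894, h=4.2773
θ=274°:   candidates: C₊=(1.0503,0.9499) cross=44.946; C₋=(4.2987,-6.9638) cross=-44.946
θ=274°:   branch + wants cross > 0 → take C=(1.0503,0.9499) (cross=44.946)
θ=274°: ex = (C−B)/|BC| = (0.1542,0.9880); ey = (-0.9880,0.1542)
θ=274°: P = B + -1.38·ex + -2.27·ey = (2.3090,-5.7039)

θ=57°: 3.27 0.93
θ=62°: 2.81 1.04
θ=239°: -1.12 -5.91
θ=274°: 2.31 -5.70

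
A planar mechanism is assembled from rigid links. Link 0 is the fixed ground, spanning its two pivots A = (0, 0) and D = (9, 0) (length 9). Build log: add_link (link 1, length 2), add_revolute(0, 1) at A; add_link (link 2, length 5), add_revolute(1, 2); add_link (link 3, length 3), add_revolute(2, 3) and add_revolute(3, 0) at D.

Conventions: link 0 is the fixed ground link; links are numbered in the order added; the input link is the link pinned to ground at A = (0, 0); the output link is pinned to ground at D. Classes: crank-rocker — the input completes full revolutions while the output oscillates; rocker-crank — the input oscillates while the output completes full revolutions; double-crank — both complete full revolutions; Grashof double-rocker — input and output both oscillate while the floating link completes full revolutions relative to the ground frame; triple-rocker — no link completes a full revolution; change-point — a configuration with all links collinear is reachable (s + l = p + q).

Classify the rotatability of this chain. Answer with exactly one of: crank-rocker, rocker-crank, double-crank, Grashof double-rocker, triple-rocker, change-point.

lengths: ground=9, input=2, coupler=5, output=3
sorted: s=2 (shortest), l=9 (longest), p+q=8
s + l = 11 vs p + q = 8
s + l > p + q → non-Grashof → no link fully rotates → triple-rocker

triple-rocker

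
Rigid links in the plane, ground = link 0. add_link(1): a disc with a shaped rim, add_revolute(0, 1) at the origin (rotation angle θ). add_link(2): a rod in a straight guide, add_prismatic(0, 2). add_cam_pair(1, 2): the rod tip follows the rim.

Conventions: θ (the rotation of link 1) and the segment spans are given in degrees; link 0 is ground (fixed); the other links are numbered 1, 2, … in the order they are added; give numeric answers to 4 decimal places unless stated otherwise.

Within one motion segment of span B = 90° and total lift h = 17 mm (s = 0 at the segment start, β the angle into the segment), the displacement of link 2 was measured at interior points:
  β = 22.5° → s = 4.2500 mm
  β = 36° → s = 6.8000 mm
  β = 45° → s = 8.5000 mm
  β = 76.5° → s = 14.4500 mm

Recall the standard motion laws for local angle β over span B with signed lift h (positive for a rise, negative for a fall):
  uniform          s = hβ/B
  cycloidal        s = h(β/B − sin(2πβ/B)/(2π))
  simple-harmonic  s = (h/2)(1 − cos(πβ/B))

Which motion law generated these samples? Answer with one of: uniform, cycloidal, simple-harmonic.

candidates at β/B = r: uniform s = h·r (linear in β); cycloidal s = h·(r − sin(2πr)/(2π)); simple-harmonic s = (h/2)(1 − cos(πr))
β=22.5°: printed 4.2500 | uniform 4.2500, cycloidal 1.5444, simple-harmonic 2.4896
β=36°: printed 6.8000 | uniform 6.8000, cycloidal 5.2097, simple-harmonic 5.8734
β=45°: printed 8.5000 | uniform 8.5000, cycloidal 8.5000, simple-harmonic 8.5000
β=76.5°: printed 14.4500 | uniform 14.4500, cycloidal 16.6389, simple-harmonic 16.0736
only one law matches every sample → uniform

uniform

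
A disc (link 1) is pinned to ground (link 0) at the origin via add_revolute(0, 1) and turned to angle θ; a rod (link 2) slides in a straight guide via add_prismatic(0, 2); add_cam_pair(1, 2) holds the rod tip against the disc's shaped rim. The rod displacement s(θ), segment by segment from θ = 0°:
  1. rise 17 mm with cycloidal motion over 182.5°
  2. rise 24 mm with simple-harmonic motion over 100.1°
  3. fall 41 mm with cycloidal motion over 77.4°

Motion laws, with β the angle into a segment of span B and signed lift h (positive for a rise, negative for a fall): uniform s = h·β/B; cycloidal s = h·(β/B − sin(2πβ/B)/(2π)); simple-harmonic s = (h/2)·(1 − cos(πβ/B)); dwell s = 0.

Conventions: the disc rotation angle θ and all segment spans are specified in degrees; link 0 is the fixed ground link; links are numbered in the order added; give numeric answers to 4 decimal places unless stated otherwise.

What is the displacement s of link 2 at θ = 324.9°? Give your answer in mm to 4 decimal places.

segment 1 (0° to 182.5°, cycloidal, h = 17) is passed completely: s = 0.0000 + (17) = 17.0000
segment 2 (182.5° to 282.6°, simple-harmonic, h = 24) is passed completely: s = 17.0000 + (24) = 41.0000
θ = 324.9° falls in segment 3 (282.6° to 360°, cycloidal, h = -41): β = 324.9 − 282.6 = 42.3°, B = 77.4°; Δs = -41·(0.5465 − sin(2π·0.5465)/(2π)) = -24.2869; s = 41.0000 − 24.2869 = 16.7131

16.7131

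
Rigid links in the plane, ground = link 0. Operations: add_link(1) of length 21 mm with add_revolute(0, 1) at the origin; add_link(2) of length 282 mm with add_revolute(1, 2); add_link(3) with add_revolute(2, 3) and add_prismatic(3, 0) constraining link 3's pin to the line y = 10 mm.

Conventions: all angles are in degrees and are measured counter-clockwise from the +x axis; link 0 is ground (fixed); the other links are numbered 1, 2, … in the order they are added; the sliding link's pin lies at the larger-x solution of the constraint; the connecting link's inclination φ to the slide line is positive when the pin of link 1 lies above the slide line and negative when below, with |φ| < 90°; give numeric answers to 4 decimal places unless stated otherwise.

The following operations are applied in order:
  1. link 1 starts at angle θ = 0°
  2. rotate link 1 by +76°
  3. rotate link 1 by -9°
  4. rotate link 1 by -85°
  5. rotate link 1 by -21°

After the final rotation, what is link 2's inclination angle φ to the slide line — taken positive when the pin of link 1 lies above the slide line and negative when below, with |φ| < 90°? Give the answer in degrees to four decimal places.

geometry: r = 21 mm, L = 282 mm, e = 10 mm; θ starts at 0°
rotate link 1 by +76°: θ ← 0° +76° = 76°
rotate link 1 by -9°: θ ← 76° -9° = 67°
rotate link 1 by -85°: θ ← 67° -85° = -18°
rotate link 1 by -21°: θ ← -18° -21° = -39°
h = r sin θ − e = -13.215728 − 10 = -23.215728
sin φ = h / L = -23.215728 / 282 = -0.08232528
φ = arcsin(-0.08232528) = -4.722235°

-4.7222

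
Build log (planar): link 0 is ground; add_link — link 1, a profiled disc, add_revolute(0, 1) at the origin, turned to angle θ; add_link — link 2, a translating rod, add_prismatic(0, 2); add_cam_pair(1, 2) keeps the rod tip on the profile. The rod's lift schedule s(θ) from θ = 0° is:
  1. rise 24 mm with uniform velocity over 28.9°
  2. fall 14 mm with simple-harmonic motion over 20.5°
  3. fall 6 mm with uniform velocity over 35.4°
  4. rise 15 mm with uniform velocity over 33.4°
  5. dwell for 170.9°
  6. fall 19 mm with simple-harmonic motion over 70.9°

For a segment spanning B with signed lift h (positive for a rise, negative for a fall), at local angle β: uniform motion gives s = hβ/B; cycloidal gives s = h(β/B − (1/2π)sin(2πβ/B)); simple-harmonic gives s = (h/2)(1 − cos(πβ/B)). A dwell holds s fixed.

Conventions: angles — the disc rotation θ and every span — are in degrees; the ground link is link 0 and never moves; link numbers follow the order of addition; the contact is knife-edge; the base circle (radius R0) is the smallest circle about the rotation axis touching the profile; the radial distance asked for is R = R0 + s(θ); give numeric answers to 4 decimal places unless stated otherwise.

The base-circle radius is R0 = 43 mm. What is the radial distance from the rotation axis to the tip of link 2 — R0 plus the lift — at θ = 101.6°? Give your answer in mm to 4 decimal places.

seg 1 [0°–28.9°] uniform, h=24: full span → s += 24 → s = 24.0000
seg 2 [28.9°–49.4°] simple-harmonic, h=-14: full span → s += -14 → s = 10.0000
seg 3 [49.4°–84.8°] uniform, h=-6: full span → s += -6 → s = 4.0000
seg 4 [84.8°–118.2°] uniform, h=15: θ=101.6° here. β=16.8, B=33.4. 15·16.8/33.4 = 7.5449 → s = 11.5449
R = R0 + s = 43 + 11.5449 = 54.5449

54.5449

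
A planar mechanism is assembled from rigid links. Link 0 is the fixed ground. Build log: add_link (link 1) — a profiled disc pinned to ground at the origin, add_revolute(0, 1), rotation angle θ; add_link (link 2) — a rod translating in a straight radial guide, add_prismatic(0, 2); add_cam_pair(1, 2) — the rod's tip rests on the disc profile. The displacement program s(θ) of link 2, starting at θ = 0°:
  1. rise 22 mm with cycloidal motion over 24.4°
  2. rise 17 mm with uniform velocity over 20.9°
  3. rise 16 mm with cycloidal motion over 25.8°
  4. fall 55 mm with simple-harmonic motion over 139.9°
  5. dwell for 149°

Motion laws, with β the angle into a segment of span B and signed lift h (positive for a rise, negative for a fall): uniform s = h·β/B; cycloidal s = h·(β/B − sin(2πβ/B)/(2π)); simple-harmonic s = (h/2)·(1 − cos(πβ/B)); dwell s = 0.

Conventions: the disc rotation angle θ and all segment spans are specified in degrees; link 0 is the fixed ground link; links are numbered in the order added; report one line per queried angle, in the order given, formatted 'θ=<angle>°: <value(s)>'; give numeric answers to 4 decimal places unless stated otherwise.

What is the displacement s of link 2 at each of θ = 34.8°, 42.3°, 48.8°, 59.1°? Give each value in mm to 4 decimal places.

seg 1 [0°–24.4°] cycloidal, h=22: full span → s += 22 → s = 22.0000
seg 2 [24.4°–45.3°] uniform, h=17: θ=34.8° here. β=10.4, B=20.9. 17·10.4/20.9 = 8.4593 → s = 30.4593
seg 2 [24.4°–45.3°] uniform, h=17: θ=42.3° here. β=17.9, B=20.9. 17·17.9/20.9 = 14.5598 → s = 36.5598
seg 2 [24.4°–45.3°] uniform, h=17: full span → s += 17 → s = 39.0000
seg 3 [45.3°–71.1°] cycloidal, h=16: θ=48.8° here. β=3.5, B=25.8. 16·(0.1357 − sin(2π·0.1357)/(2π)) = 0.2534 → s = 39.2534
seg 3 [45.3°–71.1°] cycloidal, h=16: θ=59.1° here. β=13.8, B=25.8. 16·(0.5349 − sin(2π·0.5349)/(2π)) = 9.1118 → s = 48.1118

θ=34.8°: 30.4593
θ=42.3°: 36.5598
θ=48.8°: 39.2534
θ=59.1°: 48.1118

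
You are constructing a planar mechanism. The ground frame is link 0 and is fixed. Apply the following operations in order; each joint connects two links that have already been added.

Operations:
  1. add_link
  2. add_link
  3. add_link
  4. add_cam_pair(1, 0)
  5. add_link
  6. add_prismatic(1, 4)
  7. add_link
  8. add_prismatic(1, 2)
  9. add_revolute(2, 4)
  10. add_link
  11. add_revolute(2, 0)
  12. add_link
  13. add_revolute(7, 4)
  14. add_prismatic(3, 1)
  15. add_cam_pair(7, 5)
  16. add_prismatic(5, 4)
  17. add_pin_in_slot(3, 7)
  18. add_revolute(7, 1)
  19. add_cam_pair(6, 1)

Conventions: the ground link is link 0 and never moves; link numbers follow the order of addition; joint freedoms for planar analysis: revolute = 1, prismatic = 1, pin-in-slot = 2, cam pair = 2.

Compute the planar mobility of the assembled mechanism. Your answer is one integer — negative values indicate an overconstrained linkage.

link 0 = ground. State L|J1|J2 = 1|0|0
+link1  2|0|0
+link2  3|0|0
+link3  4|0|0
C(1,0) f=2→J2  4|0|1
+link4  5|0|1
P(1,4) f=1→J1  5|1|1
+link5  6|1|1
P(1,2) f=1→J1  6|2|1
R(2,4) f=1→J1  6|3|1
+link6  7|3|1
R(2,0) f=1→J1  7|4|1
+link7  8|4|1
R(7,4) f=1→J1  8|5|1
P(3,1) f=1→J1  8|6|1
C(7,5) f=2→J2  8|6|2
P(5,4) f=1→J1  8|7|2
PS(3,7) f=2→J2  8|7|3
R(7,1) f=1→J1  8|8|3
C(6,1) f=2→J2  8|8|4
M = 3(8−1)−2·8−4 = 21−16−4 = 1

M = 1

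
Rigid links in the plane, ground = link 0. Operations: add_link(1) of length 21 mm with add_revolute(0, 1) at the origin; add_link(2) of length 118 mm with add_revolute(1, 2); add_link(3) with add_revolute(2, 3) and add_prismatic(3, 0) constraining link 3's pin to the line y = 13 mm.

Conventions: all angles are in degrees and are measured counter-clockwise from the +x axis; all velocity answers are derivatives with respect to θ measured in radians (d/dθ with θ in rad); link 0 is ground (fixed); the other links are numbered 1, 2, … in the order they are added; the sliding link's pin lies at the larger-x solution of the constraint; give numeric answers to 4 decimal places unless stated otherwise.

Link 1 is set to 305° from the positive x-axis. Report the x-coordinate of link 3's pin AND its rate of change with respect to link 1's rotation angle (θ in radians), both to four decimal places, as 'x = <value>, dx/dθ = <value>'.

geometry: r = 21 mm, L = 118 mm, e = 13 mm
crank pin P = (r cos θ, r sin θ) = (12.045105, -17.202193)
h = r sin θ − e = -17.202193 − 13 = -30.202193
x = r cos θ + √(L² − h²) = 12.045105 + 114.069398 = 126.114503
dx/dθ = −r sin θ − h·r cos θ/√(L² − h²) (θ in radians; h = -30.202193) = 20.391379

x = 126.1145, dx/dθ = 20.3914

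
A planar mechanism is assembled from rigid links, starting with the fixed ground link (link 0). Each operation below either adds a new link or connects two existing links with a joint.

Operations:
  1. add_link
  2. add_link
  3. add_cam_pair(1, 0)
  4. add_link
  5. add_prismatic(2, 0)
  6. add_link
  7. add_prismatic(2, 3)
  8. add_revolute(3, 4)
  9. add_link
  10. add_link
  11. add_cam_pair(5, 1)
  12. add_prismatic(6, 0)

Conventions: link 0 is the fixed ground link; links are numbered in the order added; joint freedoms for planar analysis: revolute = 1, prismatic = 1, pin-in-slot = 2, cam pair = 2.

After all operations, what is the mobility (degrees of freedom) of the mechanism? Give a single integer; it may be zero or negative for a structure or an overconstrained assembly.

link 0 = ground. State L|J1|J2 = 1|0|0
+link1  2|0|0
+link2  3|0|0
C(1,0) f=2→J2  3|0|1
+link3  4|0|1
P(2,0) f=1→J1  4|1|1
+link4  5|1|1
P(2,3) f=1→J1  5|2|1
R(3,4) f=1→J1  5|3|1
+link5  6|3|1
+link6  7|3|1
C(5,1) f=2→J2  7|3|2
P(6,0) f=1→J1  7|4|2
M = 3(7−1)−2·4−2 = 18−8−2 = 8

M = 8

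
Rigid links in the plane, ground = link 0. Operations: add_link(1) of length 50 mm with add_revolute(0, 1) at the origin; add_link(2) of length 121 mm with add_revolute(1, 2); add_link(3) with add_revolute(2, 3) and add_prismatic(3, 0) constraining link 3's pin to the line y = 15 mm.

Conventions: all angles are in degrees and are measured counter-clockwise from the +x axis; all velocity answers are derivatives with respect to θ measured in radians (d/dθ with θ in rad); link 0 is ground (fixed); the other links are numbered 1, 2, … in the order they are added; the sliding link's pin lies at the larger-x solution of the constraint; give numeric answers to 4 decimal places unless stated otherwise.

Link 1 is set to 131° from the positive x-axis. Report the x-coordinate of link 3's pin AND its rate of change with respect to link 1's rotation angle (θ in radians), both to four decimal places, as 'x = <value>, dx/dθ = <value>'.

geometry: r = 50 mm, L = 121 mm, e = 15 mm
crank pin P = (r cos θ, r sin θ) = (-32.802951, 37.735479)
h = r sin θ − e = 37.735479 − 15 = 22.735479
x = r cos θ + √(L² − h²) = -32.802951 + 118.844848 = 86.041897
dx/dθ = −r sin θ − h·r cos θ/√(L² − h²) (θ in radians; h = 22.735479) = -31.460148

x = 86.0419, dx/dθ = -31.4601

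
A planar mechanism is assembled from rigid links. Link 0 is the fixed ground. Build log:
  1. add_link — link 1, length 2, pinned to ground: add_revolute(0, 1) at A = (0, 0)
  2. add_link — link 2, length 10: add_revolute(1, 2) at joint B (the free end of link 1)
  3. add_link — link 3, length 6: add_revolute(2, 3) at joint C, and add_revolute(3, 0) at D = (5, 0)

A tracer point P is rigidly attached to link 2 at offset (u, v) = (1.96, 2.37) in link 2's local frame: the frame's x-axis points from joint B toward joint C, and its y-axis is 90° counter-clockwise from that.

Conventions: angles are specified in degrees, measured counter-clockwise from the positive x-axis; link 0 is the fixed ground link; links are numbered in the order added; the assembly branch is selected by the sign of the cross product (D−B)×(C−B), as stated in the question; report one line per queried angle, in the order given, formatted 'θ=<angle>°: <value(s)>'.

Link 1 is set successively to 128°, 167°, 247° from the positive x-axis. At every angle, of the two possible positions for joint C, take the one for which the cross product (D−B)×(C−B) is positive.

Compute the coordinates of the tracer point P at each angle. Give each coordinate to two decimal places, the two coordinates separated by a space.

A=(0,0), D=(5.00,0)
θ=128°: B = A + 2.00·(cos128°, sin128°) = (-1.2313, 1.5760)
θ=128°: |BD| = 6.4275
θ=128°: circle(B,10.00) ∩ circle(D,6.00): a=8.1923, h=5.7346
θ=128°:   candidates: C₊=(8.1170,5.1268) cross=36.859; C₋=(5.3048,-5.9923) cross=-36.859
θ=128°:   branch + wants cross > 0 → take C=(8.1170,5.1268) (cross=36.859)
θ=128°: ex = (C−B)/|BC| = (0.9348,0.3551); ey = (-0.3551,0.9348)
θ=128°: P = B + 1.96·ex + 2.37·ey = (-0.2406,4.4875)
θ=167°: B = A + 2.00·(cos167°, sin167°) = (-1.9487, 0.4499)
θ=167°: |BD| = 6.9633
θ=167°: circle(B,10.00) ∩ circle(D,6.00): a=8.0772, h=5.8957
θ=167°:   candidates: C₊=(6.4925,5.8114) cross=41.053; C₋=(5.7306,-5.9553) cross=-41.053
θ=167°:   branch + wants cross > 0 → take C=(6.4925,5.8114) (cross=41.053)
θ=167°: ex = (C−B)/|BC| = (0.8441,0.5362); ey = (-0.5362,0.8441)
θ=167°: P = B + 1.96·ex + 2.37·ey = (-1.5649,3.5013)
θ=247°: B = A + 2.00·(cos247°, sin247°) = (-0.7815, -1.8410)
θ=247°: |BD| = 6.0675
θ=247°: circle(B,10.00) ∩ circle(D,6.00): a=8.3077, h=5.5661
θ=247°:   candidates: C₊=(5.4458,5.9834) cross=33.772; C₋=(8.8235,-4.6239) cross=-33.772
θ=247°:   branch + wants cross > 0 → take C=(5.4458,5.9834) (cross=33.772)
θ=247°: ex = (C−B)/|BC| = (0.6227,0.7824); ey = (-0.7824,0.6227)
θ=247°: P = B + 1.96·ex + 2.37·ey = (-1.4153,1.1684)

θ=128°: -0.24 4.49
θ=167°: -1.56 3.50
θ=247°: -1.42 1.17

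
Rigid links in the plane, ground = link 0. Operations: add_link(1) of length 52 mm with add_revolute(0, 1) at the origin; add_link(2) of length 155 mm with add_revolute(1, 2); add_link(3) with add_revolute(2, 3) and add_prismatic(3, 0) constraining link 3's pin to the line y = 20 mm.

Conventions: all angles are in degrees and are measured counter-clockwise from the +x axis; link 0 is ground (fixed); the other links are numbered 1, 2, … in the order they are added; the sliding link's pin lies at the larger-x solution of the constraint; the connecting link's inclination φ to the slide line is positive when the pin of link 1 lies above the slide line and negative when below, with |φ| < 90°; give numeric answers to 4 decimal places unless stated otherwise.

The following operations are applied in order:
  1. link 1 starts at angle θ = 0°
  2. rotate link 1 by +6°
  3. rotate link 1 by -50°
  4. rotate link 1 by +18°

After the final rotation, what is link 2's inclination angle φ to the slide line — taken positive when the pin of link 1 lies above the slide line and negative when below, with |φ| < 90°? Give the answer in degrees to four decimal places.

geometry: r = 52 mm, L = 155 mm, e = 20 mm; θ starts at 0°
rotate link 1 by +6°: θ ← 0° +6° = 6°
rotate link 1 by -50°: θ ← 6° -50° = -44°
rotate link 1 by +18°: θ ← -44° +18° = -26°
h = r sin θ − e = -22.795300 − 20 = -42.795300
sin φ = h / L = -42.795300 / 155 = -0.27609871
φ = arcsin(-0.27609871) = -16.027501°

-16.0275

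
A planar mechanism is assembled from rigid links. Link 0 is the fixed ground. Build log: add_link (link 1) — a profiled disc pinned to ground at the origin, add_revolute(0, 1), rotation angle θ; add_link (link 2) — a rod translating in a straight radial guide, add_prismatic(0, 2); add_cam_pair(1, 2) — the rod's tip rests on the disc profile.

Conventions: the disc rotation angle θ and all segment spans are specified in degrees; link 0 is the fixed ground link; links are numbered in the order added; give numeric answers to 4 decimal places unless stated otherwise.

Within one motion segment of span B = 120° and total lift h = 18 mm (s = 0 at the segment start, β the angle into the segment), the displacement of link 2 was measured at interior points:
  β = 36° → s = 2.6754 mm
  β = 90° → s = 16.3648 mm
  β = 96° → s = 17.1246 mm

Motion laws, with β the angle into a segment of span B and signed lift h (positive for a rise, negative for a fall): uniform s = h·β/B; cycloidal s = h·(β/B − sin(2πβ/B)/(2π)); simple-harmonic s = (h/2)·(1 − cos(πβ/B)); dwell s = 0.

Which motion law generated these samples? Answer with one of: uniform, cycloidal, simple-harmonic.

candidates at β/B = r: uniform s = h·r (linear in β); cycloidal s = h·(r − sin(2πr)/(2π)); simple-harmonic s = (h/2)(1 − cos(πr))
β=36°: printed 2.6754 | uniform 5.4000, cycloidal 2.6754, simple-harmonic 3.7099
β=90°: printed 16.3648 | uniform 13.5000, cycloidal 16.3648, simple-harmonic 15.3640
β=96°: printed 17.1246 | uniform 14.4000, cycloidal 17.1246, simple-harmonic 16.2812
only one law matches every sample → cycloidal

cycloidal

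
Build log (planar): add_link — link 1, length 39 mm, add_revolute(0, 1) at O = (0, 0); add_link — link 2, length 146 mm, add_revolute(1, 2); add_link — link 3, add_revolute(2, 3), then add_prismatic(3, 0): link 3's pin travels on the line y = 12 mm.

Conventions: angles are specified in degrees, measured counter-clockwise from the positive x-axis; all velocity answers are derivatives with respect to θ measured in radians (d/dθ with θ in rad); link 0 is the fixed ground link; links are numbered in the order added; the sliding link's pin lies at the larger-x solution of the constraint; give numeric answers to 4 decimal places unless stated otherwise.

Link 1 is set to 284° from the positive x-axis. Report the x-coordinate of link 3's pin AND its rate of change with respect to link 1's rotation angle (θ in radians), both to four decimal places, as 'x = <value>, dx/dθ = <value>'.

geometry: r = 39 mm, L = 146 mm, e = 12 mm
crank pin P = (r cos θ, r sin θ) = (9.434954, -37.841533)
h = r sin θ − e = -37.841533 − 12 = -49.841533
x = r cos θ + √(L² − h²) = 9.434954 + 137.229084 = 146.664038
dx/dθ = −r sin θ − h·r cos θ/√(L² − h²) (θ in radians; h = -49.841533) = 41.268304

x = 146.6640, dx/dθ = 41.2683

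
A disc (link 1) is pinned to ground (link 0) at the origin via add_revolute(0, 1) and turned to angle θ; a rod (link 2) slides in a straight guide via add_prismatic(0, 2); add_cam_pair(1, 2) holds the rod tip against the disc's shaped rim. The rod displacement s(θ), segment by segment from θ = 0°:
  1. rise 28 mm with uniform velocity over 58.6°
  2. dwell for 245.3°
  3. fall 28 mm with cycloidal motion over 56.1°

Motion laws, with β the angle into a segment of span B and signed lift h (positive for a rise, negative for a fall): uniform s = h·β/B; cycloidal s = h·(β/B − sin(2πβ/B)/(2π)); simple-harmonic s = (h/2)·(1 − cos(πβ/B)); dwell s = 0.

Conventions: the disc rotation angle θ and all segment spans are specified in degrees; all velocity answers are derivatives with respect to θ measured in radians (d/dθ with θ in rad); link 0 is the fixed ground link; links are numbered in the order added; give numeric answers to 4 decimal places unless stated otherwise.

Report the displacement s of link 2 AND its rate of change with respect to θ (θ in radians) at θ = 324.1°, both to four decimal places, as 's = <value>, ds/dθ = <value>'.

segment 1 (0° to 58.6°, uniform, h = 28) is passed completely: s = 0.0000 + (28) = 28.0000
segment 2 (58.6° to 303.9°, dwell): s unchanged at 28.0000
θ = 324.1° falls in segment 3 (303.9° to 360°, cycloidal, h = -28): β = 324.1 − 303.9 = 20.2°, B = 56.1°; Δs = -28·(0.3601 − sin(2π·0.3601)/(2π)) = -6.6496; s = 28.0000 − 6.6496 = 21.3504
velocity in seg [303.9°–360°] (cycloidal), θ in radians: β = 20.2° = 0.3526 rad, B = 56.1° = 0.9791 rad; ds/dθ = (h/B)(1 − cos(2πβ/B)) = ((-28)/0.9791)(1 − cos(2π·0.3601)) = -46.834995 mm/rad

s = 21.3504, ds/dθ = -46.8350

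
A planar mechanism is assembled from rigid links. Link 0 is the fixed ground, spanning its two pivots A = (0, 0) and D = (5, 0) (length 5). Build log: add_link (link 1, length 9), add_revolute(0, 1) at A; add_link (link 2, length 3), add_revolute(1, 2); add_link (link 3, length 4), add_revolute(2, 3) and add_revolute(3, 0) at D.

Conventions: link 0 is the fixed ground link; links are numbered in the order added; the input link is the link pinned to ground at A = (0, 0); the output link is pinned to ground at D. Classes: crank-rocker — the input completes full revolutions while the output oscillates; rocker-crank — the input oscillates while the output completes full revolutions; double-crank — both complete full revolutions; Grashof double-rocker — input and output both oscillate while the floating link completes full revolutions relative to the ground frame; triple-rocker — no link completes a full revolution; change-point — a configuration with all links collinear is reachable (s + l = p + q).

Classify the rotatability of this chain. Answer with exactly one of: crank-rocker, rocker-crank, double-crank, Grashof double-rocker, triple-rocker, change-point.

lengths: ground=5, input=9, coupler=3, output=4
sorted: s=3 (shortest), l=9 (longest), p+q=9
s + l = 12 vs p + q = 9
s + l > p + q → non-Grashof → no link fully rotates → triple-rocker

triple-rocker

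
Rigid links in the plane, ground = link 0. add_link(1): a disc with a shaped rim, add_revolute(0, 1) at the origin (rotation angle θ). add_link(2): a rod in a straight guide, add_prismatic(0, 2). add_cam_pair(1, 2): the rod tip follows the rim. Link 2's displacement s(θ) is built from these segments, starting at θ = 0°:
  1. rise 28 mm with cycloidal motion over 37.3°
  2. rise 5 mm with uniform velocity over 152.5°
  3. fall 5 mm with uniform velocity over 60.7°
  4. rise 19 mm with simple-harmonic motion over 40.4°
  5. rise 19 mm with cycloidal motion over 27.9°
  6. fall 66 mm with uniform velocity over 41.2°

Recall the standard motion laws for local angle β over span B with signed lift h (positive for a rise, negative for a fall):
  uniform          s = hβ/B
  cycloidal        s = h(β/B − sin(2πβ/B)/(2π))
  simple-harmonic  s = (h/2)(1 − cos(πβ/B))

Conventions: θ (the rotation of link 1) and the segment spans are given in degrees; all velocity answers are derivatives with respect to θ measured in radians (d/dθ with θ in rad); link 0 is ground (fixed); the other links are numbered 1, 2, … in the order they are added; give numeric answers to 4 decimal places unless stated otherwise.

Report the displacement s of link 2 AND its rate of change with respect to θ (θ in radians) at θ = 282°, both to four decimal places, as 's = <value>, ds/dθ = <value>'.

segment 1 (0° to 37.3°, cycloidal, h = 28) is passed completely: s = 0.0000 + (28) = 28.0000
segment 2 (37.3° to 189.8°, uniform, h = 5) is passed completely: s = 28.0000 + (5) = 33.0000
segment 3 (189.8° to 250.5°, uniform, h = -5) is passed completely: s = 33.0000 + (-5) = 28.0000
θ = 282° falls in segment 4 (250.5° to 290.9°, simple-harmonic, h = 19): β = 282 − 250.5 = 31.5°, B = 40.4°; Δs = 19/2·(1 − cos(π·0.7797)) = 16.8142; s = 28.0000 + 16.8142 = 44.8142
velocity in seg [250.5°–290.9°] (simple-harmonic), θ in radians: β = 31.5° = 0.5498 rad, B = 40.4° = 0.7051 rad; ds/dθ = (πh/(2B)) sin(πβ/B) = (π·19/(2·0.7051)) sin(π·0.7797) = 27.010496 mm/rad

s = 44.8142, ds/dθ = 27.0105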